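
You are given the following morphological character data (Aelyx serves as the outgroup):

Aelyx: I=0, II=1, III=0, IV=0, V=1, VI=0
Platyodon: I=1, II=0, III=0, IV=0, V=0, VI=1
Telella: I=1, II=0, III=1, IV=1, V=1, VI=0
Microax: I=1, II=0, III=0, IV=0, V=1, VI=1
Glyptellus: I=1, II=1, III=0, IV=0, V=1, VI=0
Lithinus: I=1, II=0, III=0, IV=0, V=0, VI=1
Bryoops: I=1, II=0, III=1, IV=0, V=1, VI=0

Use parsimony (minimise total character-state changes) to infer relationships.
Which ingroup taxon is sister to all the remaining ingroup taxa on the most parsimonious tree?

Character polarity is set by the outgroup: the derived state is whichever differs from the outgroup's state, so for II, V the derived state is '0', and for the remaining characters it is '1'.
All ingroup taxa share the derived state '1' for I; it defines the ingroup but does not resolve relationships within it.
II: derived state '0' in Bryoops, Lithinus, Microax, Platyodon, and Telella only — synapomorphy for {Bryoops, Lithinus, Microax, Platyodon, Telella}.
III (derived state '1') is shared by Bryoops and Telella — a synapomorphy uniting that clade.
IV: derived state '1' in Telella only — an autapomorphy, so it tells us nothing about relationships among taxa.
Only Lithinus and Platyodon show the derived state '0' for V, supporting them as a clade.
VI (derived state '1') is shared by Lithinus, Microax, and Platyodon — a synapomorphy uniting that clade.
Most parsimonious ingroup topology: ((((Platyodon,Lithinus),Microax),(Telella,Bryoops)),Glyptellus).
Glyptellus is sister to the clade containing all other ingroup taxa, so it is the earliest-diverging (most basal) ingroup lineage.

Glyptellus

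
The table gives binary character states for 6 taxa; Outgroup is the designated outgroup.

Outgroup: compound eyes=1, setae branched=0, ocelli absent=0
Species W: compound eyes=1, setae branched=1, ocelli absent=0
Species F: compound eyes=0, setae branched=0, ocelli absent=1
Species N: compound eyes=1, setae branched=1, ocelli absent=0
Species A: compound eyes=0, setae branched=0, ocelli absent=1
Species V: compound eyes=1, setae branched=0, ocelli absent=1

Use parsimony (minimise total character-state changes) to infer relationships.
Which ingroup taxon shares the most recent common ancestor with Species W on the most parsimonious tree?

Character polarity is set by the outgroup: the derived state is whichever differs from the outgroup's state, so for compound eyes the derived state is '0', and for the remaining characters it is '1'.
compound eyes: derived state '0' in Species A and Species F only — synapomorphy for {Species A, Species F}.
setae branched: derived state '1' in Species N and Species W only — synapomorphy for {Species N, Species W}.
ocelli absent (derived state '1') is shared by Species A, Species F, and Species V — a synapomorphy uniting that clade.
Most parsimonious ingroup topology: ((Species W,Species N),((Species F,Species A),Species V)).
Species W and Species N form a cherry on this tree, so they are sister taxa.

Species N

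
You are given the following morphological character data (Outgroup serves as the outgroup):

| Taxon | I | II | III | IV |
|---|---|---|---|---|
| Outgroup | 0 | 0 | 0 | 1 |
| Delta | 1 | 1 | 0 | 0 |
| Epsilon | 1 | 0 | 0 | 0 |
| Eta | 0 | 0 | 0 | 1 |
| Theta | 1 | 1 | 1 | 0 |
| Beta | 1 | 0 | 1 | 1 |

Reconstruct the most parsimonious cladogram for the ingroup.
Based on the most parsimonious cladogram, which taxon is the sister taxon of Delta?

Theta

Character polarity is set by the outgroup: the derived state is whichever differs from the outgroup's state, so for IV the derived state is '0', and for the remaining characters it is '1'.
I: derived state '1' in Beta, Delta, Epsilon, and Theta only — synapomorphy for {Beta, Delta, Epsilon, Theta}.
II: derived state '1' in Delta and Theta only — synapomorphy for {Delta, Theta}.
III groups Beta and Theta, which is incompatible with the clades supported by the remaining characters; treating it as convergent (homoplasy) costs fewer steps than any alternative tree.
Only Delta, Epsilon, and Theta show the derived state '0' for IV, supporting them as a clade.
Most parsimonious ingroup topology: ((((Delta,Theta),Epsilon),Beta),Eta).
Delta and Theta form a cherry on this tree, so they are sister taxa.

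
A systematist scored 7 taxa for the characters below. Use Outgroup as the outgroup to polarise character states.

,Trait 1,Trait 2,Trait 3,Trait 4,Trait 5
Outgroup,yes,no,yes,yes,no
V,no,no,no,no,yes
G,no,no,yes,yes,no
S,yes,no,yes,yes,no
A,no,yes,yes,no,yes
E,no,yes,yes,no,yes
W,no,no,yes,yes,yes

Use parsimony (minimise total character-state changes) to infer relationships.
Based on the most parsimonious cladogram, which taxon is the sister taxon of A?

Character polarity is set by the outgroup: the derived state is whichever differs from the outgroup's state, so for Trait 1, Trait 3, Trait 4 the derived state is 'no', and for the remaining characters it is 'yes'.
Only A, E, G, V, and W show the derived state 'no' for Trait 1, supporting them as a clade.
Trait 2: derived state 'yes' in A and E only — synapomorphy for {A, E}.
Trait 3: derived state 'no' in V only — an autapomorphy, so it tells us nothing about relationships among taxa.
Only A, E, and V show the derived state 'no' for Trait 4, supporting them as a clade.
Trait 5: derived state 'yes' in A, E, V, and W only — synapomorphy for {A, E, V, W}.
Most parsimonious ingroup topology: ((((V,(A,E)),W),G),S).
A and E form a cherry on this tree, so they are sister taxa.

E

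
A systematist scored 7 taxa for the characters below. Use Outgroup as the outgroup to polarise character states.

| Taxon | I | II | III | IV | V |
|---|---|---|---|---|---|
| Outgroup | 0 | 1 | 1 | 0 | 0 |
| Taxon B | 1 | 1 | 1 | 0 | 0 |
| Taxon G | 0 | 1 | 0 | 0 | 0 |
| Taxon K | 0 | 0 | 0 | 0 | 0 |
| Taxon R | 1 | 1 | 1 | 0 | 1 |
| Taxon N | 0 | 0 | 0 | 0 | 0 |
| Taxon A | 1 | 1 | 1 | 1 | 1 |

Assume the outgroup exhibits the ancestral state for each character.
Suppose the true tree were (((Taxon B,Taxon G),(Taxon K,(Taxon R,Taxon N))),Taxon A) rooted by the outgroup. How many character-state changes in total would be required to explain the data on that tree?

Map each character onto (((Taxon B,Taxon G),(Taxon K,(Taxon R,Taxon N))),Taxon A) (rooted by Outgroup) and count the minimum state changes it requires (Fitch parsimony):
I: 3; II: 2; III: 3; IV: 1; V: 2.
Total tree length = 11.

11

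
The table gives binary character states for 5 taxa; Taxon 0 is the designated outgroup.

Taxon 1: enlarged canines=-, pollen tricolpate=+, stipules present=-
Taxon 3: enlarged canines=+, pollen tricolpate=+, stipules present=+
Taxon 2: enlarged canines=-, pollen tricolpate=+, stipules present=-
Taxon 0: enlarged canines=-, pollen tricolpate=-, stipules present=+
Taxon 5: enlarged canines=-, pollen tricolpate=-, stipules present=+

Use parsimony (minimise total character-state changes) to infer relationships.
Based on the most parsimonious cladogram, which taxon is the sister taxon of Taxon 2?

Character polarity is set by the outgroup: the derived state is whichever differs from the outgroup's state, so for stipules present the derived state is '-', and for the remaining characters it is '+'.
enlarged canines (derived state '+') is unique to Taxon 3 (autapomorphy; uninformative for grouping).
pollen tricolpate (derived state '+') is shared by Taxon 1, Taxon 2, and Taxon 3 — a synapomorphy uniting that clade.
stipules present: derived state '-' in Taxon 1 and Taxon 2 only — synapomorphy for {Taxon 1, Taxon 2}.
Most parsimonious ingroup topology: (((Taxon 1,Taxon 2),Taxon 3),Taxon 5).
Taxon 2 and Taxon 1 form a cherry on this tree, so they are sister taxa.

Taxon 1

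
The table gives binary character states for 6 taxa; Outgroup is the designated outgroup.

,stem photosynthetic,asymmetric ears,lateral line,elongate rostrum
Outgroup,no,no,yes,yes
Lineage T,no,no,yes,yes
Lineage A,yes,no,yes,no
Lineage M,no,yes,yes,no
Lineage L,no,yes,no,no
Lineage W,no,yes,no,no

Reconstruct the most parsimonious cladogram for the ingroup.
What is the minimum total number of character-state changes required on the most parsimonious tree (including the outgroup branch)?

4

Character polarity is set by the outgroup: the derived state is whichever differs from the outgroup's state, so for lateral line, elongate rostrum the derived state is 'no', and for the remaining characters it is 'yes'.
stem photosynthetic: derived state 'yes' in Lineage A only — an autapomorphy, so it tells us nothing about relationships among taxa.
asymmetric ears: derived state 'yes' in Lineage L, Lineage M, and Lineage W only — synapomorphy for {Lineage L, Lineage M, Lineage W}.
Only Lineage L and Lineage W show the derived state 'no' for lateral line, supporting them as a clade.
Only Lineage A, Lineage L, Lineage M, and Lineage W show the derived state 'no' for elongate rostrum, supporting them as a clade.
Most parsimonious ingroup topology: (Lineage T,(Lineage A,(Lineage M,(Lineage L,Lineage W)))).
Changes per character on this tree: stem photosynthetic: 1; asymmetric ears: 1; lateral line: 1; elongate rostrum: 1.
Total = 4.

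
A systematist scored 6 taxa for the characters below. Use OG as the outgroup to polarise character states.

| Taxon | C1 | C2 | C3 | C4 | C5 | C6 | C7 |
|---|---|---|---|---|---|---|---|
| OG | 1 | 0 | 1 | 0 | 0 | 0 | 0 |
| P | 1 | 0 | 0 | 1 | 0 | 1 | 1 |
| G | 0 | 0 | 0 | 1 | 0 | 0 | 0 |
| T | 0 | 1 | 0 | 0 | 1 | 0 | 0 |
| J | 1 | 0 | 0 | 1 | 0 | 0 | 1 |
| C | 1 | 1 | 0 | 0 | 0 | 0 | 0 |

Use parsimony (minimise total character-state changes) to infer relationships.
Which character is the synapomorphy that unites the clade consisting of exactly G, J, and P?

Character polarity is set by the outgroup: the derived state is whichever differs from the outgroup's state, so for C1, C3 the derived state is '0', and for the remaining characters it is '1'.
C1 (state '0') occurs in G and T but conflicts with the nesting implied by the other characters — most parsimoniously interpreted as homoplasy.
Only C and T show the derived state '1' for C2, supporting them as a clade.
All ingroup taxa share the derived state '0' for C3; it defines the ingroup but does not resolve relationships within it.
C4 (derived state '1') is shared by G, J, and P — a synapomorphy uniting that clade.
C5: derived state '1' in T only — an autapomorphy, so it tells us nothing about relationships among taxa.
C6 (derived state '1') is unique to P (autapomorphy; uninformative for grouping).
C7: derived state '1' in J and P only — synapomorphy for {J, P}.
Most parsimonious ingroup topology: (((P,J),G),(T,C)).
The clade {G, J, P} is supported by C4: its derived state '1' occurs in exactly those taxa and in no other taxon (including the outgroup).

C4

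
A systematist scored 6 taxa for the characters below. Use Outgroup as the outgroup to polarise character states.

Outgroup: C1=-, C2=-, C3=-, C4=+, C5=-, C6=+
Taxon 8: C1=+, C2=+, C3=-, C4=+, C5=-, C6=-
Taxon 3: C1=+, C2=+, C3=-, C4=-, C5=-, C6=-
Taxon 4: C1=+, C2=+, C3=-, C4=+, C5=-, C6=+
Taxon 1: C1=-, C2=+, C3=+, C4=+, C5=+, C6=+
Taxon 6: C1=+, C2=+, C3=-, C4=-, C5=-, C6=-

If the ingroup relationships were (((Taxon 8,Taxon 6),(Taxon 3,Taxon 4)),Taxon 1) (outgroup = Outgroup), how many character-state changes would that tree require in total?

8

Map each character onto (((Taxon 8,Taxon 6),(Taxon 3,Taxon 4)),Taxon 1) (rooted by Outgroup) and count the minimum state changes it requires (Fitch parsimony):
C1: 1; C2: 1; C3: 1; C4: 2; C5: 1; C6: 2.
Total tree length = 8.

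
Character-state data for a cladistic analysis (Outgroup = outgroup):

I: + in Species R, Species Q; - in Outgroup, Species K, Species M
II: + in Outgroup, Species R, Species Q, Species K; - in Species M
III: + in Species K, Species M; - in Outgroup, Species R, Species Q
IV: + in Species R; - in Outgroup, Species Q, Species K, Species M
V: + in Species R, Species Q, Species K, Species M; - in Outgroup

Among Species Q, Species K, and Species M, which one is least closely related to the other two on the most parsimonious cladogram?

Character polarity is set by the outgroup: the derived state is whichever differs from the outgroup's state, so for II the derived state is '-', and for the remaining characters it is '+'.
I (derived state '+') is shared by Species Q and Species R — a synapomorphy uniting that clade.
II (derived state '-') is unique to Species M (autapomorphy; uninformative for grouping).
III (derived state '+') is shared by Species K and Species M — a synapomorphy uniting that clade.
IV (derived state '+') is unique to Species R (autapomorphy; uninformative for grouping).
V (derived state '+') is shared by all ingroup taxa — unites the whole ingroup.
Most parsimonious ingroup topology: ((Species R,Species Q),(Species K,Species M)).
Species M and Species K share a more recent common ancestor with each other than either does with Species Q, so Species Q is the least closely related of the three.

Species Q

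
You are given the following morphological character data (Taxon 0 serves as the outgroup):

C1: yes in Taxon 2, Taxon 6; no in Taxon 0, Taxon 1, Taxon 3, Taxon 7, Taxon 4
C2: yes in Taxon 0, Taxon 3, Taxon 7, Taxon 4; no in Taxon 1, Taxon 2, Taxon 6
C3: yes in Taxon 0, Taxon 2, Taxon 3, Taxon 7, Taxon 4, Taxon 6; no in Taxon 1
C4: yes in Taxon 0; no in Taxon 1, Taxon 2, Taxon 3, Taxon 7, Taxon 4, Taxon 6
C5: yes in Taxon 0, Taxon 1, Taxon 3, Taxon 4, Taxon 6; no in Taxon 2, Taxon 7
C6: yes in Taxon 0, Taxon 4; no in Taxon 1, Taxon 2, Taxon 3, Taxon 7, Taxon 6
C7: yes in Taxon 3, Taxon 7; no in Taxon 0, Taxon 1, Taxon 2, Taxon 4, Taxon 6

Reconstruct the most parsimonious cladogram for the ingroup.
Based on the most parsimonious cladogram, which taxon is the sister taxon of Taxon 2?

Taxon 6

Character polarity is set by the outgroup: the derived state is whichever differs from the outgroup's state, so for C2, C3, C4, C5, C6 the derived state is 'no', and for the remaining characters it is 'yes'.
Only Taxon 2 and Taxon 6 show the derived state 'yes' for C1, supporting them as a clade.
Only Taxon 1, Taxon 2, and Taxon 6 show the derived state 'no' for C2, supporting them as a clade.
C3: derived state 'no' in Taxon 1 only — an autapomorphy, so it tells us nothing about relationships among taxa.
All ingroup taxa share the derived state 'no' for C4; it defines the ingroup but does not resolve relationships within it.
C5 groups Taxon 2 and Taxon 7, which is incompatible with the clades supported by the remaining characters; treating it as convergent (homoplasy) costs fewer steps than any alternative tree.
C6: derived state 'no' in Taxon 1, Taxon 2, Taxon 3, Taxon 6, and Taxon 7 only — synapomorphy for {Taxon 1, Taxon 2, Taxon 3, Taxon 6, Taxon 7}.
C7 (derived state 'yes') is shared by Taxon 3 and Taxon 7 — a synapomorphy uniting that clade.
Most parsimonious ingroup topology: (((Taxon 1,(Taxon 2,Taxon 6)),(Taxon 3,Taxon 7)),Taxon 4).
Taxon 2 and Taxon 6 form a cherry on this tree, so they are sister taxa.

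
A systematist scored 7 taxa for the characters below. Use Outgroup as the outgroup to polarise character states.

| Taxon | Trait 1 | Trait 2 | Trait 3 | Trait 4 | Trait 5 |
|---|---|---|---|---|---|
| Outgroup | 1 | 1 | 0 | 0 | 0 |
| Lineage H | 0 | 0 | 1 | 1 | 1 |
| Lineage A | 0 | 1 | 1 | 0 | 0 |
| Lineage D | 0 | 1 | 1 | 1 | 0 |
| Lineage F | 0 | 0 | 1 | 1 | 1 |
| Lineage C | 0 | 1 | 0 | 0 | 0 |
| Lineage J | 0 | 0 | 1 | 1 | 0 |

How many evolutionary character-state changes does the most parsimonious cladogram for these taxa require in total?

5

Character polarity is set by the outgroup: the derived state is whichever differs from the outgroup's state, so for Trait 1, Trait 2 the derived state is '0', and for the remaining characters it is '1'.
All ingroup taxa share the derived state '0' for Trait 1; it defines the ingroup but does not resolve relationships within it.
Trait 2: derived state '0' in Lineage F, Lineage H, and Lineage J only — synapomorphy for {Lineage F, Lineage H, Lineage J}.
Only Lineage A, Lineage D, Lineage F, Lineage H, and Lineage J show the derived state '1' for Trait 3, supporting them as a clade.
Trait 4 (derived state '1') is shared by Lineage D, Lineage F, Lineage H, and Lineage J — a synapomorphy uniting that clade.
Only Lineage F and Lineage H show the derived state '1' for Trait 5, supporting them as a clade.
Most parsimonious ingroup topology: (((((Lineage H,Lineage F),Lineage J),Lineage D),Lineage A),Lineage C).
Changes per character on this tree: Trait 1: 1; Trait 2: 1; Trait 3: 1; Trait 4: 1; Trait 5: 1.
Total = 5.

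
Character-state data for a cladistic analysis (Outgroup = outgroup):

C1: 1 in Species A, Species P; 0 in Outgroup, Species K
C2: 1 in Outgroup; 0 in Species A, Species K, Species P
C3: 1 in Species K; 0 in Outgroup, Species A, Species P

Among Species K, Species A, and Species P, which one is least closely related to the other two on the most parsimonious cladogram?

Character polarity is set by the outgroup: the derived state is whichever differs from the outgroup's state, so for C2 the derived state is '0', and for the remaining characters it is '1'.
Only Species A and Species P show the derived state '1' for C1, supporting them as a clade.
C2 (derived state '0') is shared by all ingroup taxa — unites the whole ingroup.
C3: derived state '1' in Species K only — an autapomorphy, so it tells us nothing about relationships among taxa.
Most parsimonious ingroup topology: ((Species A,Species P),Species K).
Species P and Species A share a more recent common ancestor with each other than either does with Species K, so Species K is the least closely related of the three.

Species K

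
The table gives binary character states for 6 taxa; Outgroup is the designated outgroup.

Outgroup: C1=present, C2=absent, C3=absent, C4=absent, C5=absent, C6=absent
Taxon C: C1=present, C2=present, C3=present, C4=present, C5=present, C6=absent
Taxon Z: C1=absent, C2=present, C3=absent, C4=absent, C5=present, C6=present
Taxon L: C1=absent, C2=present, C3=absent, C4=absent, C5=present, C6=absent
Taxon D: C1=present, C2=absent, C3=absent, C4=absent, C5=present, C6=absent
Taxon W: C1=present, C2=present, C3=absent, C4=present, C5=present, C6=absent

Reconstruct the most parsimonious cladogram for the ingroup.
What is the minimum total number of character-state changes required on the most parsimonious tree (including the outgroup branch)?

6

Character polarity is set by the outgroup: the derived state is whichever differs from the outgroup's state, so for C1 the derived state is 'absent', and for the remaining characters it is 'present'.
C1: derived state 'absent' in Taxon L and Taxon Z only — synapomorphy for {Taxon L, Taxon Z}.
C2 (derived state 'present') is shared by Taxon C, Taxon L, Taxon W, and Taxon Z — a synapomorphy uniting that clade.
C3 (derived state 'present') is unique to Taxon C (autapomorphy; uninformative for grouping).
C4: derived state 'present' in Taxon C and Taxon W only — synapomorphy for {Taxon C, Taxon W}.
All ingroup taxa share the derived state 'present' for C5; it defines the ingroup but does not resolve relationships within it.
C6 (derived state 'present') is unique to Taxon Z (autapomorphy; uninformative for grouping).
Most parsimonious ingroup topology: (((Taxon C,Taxon W),(Taxon Z,Taxon L)),Taxon D).
Changes per character on this tree: C1: 1; C2: 1; C3: 1; C4: 1; C5: 1; C6: 1.
Total = 6.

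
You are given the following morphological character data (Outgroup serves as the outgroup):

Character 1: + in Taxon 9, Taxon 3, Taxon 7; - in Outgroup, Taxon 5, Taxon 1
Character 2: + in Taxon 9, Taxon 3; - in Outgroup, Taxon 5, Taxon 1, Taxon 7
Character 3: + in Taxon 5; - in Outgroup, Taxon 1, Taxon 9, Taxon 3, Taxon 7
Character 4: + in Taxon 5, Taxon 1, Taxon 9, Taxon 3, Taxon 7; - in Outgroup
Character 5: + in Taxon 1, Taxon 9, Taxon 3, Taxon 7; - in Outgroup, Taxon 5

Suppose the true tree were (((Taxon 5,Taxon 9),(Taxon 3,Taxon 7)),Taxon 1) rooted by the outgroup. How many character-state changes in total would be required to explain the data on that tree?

8

Map each character onto (((Taxon 5,Taxon 9),(Taxon 3,Taxon 7)),Taxon 1) (rooted by Outgroup) and count the minimum state changes it requires (Fitch parsimony):
Character 1: 2; Character 2: 2; Character 3: 1; Character 4: 1; Character 5: 2.
Total tree length = 8.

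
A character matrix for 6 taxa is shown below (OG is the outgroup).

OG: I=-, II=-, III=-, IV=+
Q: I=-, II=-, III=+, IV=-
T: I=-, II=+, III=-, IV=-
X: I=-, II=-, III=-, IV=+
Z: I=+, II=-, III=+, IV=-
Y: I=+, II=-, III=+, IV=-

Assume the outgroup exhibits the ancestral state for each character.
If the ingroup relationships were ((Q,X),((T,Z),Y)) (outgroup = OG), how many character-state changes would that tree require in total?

8

Map each character onto ((Q,X),((T,Z),Y)) (rooted by OG) and count the minimum state changes it requires (Fitch parsimony):
I: 2; II: 1; III: 3; IV: 2.
Total tree length = 8.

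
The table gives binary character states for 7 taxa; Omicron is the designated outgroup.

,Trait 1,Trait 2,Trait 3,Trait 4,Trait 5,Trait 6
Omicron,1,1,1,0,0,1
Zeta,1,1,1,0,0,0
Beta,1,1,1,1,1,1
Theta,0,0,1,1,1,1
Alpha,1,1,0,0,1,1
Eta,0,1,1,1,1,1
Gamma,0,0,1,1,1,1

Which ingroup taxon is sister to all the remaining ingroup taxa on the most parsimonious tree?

Character polarity is set by the outgroup: the derived state is whichever differs from the outgroup's state, so for Trait 1, Trait 2, Trait 3, Trait 6 the derived state is '0', and for the remaining characters it is '1'.
Only Eta, Gamma, and Theta show the derived state '0' for Trait 1, supporting them as a clade.
Trait 2: derived state '0' in Gamma and Theta only — synapomorphy for {Gamma, Theta}.
Trait 3 (derived state '0') is unique to Alpha (autapomorphy; uninformative for grouping).
Trait 4 (derived state '1') is shared by Beta, Eta, Gamma, and Theta — a synapomorphy uniting that clade.
Only Alpha, Beta, Eta, Gamma, and Theta show the derived state '1' for Trait 5, supporting them as a clade.
Trait 6: derived state '0' in Zeta only — an autapomorphy, so it tells us nothing about relationships among taxa.
Most parsimonious ingroup topology: (Zeta,((Beta,((Theta,Gamma),Eta)),Alpha)).
Zeta is sister to the clade containing all other ingroup taxa, so it is the earliest-diverging (most basal) ingroup lineage.

Zeta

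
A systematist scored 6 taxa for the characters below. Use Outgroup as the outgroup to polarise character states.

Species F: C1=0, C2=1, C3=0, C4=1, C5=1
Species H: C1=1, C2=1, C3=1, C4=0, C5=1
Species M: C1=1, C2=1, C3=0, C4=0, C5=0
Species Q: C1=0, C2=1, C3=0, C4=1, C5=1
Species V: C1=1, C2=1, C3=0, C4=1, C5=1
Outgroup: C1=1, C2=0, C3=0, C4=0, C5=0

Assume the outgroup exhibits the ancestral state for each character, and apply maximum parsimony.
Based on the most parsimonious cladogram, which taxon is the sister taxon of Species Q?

Character polarity is set by the outgroup: the derived state is whichever differs from the outgroup's state, so for C1 the derived state is '0', and for the remaining characters it is '1'.
Only Species F and Species Q show the derived state '0' for C1, supporting them as a clade.
C2 (derived state '1') is shared by all ingroup taxa — unites the whole ingroup.
C3: derived state '1' in Species H only — an autapomorphy, so it tells us nothing about relationships among taxa.
Only Species F, Species Q, and Species V show the derived state '1' for C4, supporting them as a clade.
Only Species F, Species H, Species Q, and Species V show the derived state '1' for C5, supporting them as a clade.
Most parsimonious ingroup topology: ((((Species F,Species Q),Species V),Species H),Species M).
Species Q and Species F form a cherry on this tree, so they are sister taxa.

Species F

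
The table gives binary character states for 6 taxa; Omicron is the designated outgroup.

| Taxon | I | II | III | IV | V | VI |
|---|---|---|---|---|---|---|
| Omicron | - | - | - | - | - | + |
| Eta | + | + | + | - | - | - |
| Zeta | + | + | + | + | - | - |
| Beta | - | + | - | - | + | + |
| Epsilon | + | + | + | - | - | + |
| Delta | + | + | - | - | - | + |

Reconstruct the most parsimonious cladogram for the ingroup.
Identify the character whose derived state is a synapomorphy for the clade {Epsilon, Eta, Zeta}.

Character polarity is set by the outgroup: the derived state is whichever differs from the outgroup's state, so for VI the derived state is '-', and for the remaining characters it is '+'.
I: derived state '+' in Delta, Epsilon, Eta, and Zeta only — synapomorphy for {Delta, Epsilon, Eta, Zeta}.
All ingroup taxa share the derived state '+' for II; it defines the ingroup but does not resolve relationships within it.
Only Epsilon, Eta, and Zeta show the derived state '+' for III, supporting them as a clade.
IV (derived state '+') is unique to Zeta (autapomorphy; uninformative for grouping).
V: derived state '+' in Beta only — an autapomorphy, so it tells us nothing about relationships among taxa.
Only Eta and Zeta show the derived state '-' for VI, supporting them as a clade.
Most parsimonious ingroup topology: ((((Eta,Zeta),Epsilon),Delta),Beta).
The clade {Epsilon, Eta, Zeta} is supported by III: its derived state '+' occurs in exactly those taxa and in no other taxon (including the outgroup).

III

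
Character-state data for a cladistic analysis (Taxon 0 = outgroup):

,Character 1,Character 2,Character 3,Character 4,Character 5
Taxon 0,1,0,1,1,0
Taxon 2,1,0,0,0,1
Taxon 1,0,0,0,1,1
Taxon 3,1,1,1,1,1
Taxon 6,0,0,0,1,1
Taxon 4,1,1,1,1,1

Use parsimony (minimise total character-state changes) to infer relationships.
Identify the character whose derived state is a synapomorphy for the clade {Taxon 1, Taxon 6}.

Character 1

Character polarity is set by the outgroup: the derived state is whichever differs from the outgroup's state, so for Character 1, Character 3, Character 4 the derived state is '0', and for the remaining characters it is '1'.
Character 1 (derived state '0') is shared by Taxon 1 and Taxon 6 — a synapomorphy uniting that clade.
Character 2 (derived state '1') is shared by Taxon 3 and Taxon 4 — a synapomorphy uniting that clade.
Only Taxon 1, Taxon 2, and Taxon 6 show the derived state '0' for Character 3, supporting them as a clade.
Character 4: derived state '0' in Taxon 2 only — an autapomorphy, so it tells us nothing about relationships among taxa.
All ingroup taxa share the derived state '1' for Character 5; it defines the ingroup but does not resolve relationships within it.
Most parsimonious ingroup topology: ((Taxon 2,(Taxon 1,Taxon 6)),(Taxon 3,Taxon 4)).
The clade {Taxon 1, Taxon 6} is supported by Character 1: its derived state '0' occurs in exactly those taxa and in no other taxon (including the outgroup).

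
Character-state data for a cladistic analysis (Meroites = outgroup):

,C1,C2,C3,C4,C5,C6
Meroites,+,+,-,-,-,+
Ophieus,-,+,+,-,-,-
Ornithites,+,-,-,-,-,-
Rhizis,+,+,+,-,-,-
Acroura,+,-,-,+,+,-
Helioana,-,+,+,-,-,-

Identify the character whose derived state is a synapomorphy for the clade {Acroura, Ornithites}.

Character polarity is set by the outgroup: the derived state is whichever differs from the outgroup's state, so for C1, C2, C6 the derived state is '-', and for the remaining characters it is '+'.
Only Helioana and Ophieus show the derived state '-' for C1, supporting them as a clade.
C2: derived state '-' in Acroura and Ornithites only — synapomorphy for {Acroura, Ornithites}.
C3 (derived state '+') is shared by Helioana, Ophieus, and Rhizis — a synapomorphy uniting that clade.
C4: derived state '+' in Acroura only — an autapomorphy, so it tells us nothing about relationships among taxa.
C5: derived state '+' in Acroura only — an autapomorphy, so it tells us nothing about relationships among taxa.
All ingroup taxa share the derived state '-' for C6; it defines the ingroup but does not resolve relationships within it.
Most parsimonious ingroup topology: (((Ophieus,Helioana),Rhizis),(Ornithites,Acroura)).
The clade {Acroura, Ornithites} is supported by C2: its derived state '-' occurs in exactly those taxa and in no other taxon (including the outgroup).

C2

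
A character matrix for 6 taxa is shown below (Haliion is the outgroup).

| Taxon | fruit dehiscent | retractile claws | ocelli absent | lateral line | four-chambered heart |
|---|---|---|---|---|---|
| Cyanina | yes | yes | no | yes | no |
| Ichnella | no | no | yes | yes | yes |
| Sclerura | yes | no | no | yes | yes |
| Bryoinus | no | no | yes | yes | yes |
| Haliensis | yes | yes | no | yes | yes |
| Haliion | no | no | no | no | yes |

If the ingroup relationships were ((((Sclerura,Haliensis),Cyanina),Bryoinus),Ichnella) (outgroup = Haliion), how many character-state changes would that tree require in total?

Map each character onto ((((Sclerura,Haliensis),Cyanina),Bryoinus),Ichnella) (rooted by Haliion) and count the minimum state changes it requires (Fitch parsimony):
fruit dehiscent: 1; retractile claws: 2; ocelli absent: 2; lateral line: 1; four-chambered heart: 1.
Total tree length = 7.

7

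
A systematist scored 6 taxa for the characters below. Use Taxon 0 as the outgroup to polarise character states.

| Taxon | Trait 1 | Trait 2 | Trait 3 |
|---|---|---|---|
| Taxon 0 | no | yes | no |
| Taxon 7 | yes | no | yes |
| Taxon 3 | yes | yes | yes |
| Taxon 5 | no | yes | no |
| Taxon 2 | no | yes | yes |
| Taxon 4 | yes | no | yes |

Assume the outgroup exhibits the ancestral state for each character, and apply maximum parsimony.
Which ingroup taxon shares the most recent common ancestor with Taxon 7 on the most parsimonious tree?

Taxon 4

Character polarity is set by the outgroup: the derived state is whichever differs from the outgroup's state, so for Trait 2 the derived state is 'no', and for the remaining characters it is 'yes'.
Only Taxon 3, Taxon 4, and Taxon 7 show the derived state 'yes' for Trait 1, supporting them as a clade.
Trait 2: derived state 'no' in Taxon 4 and Taxon 7 only — synapomorphy for {Taxon 4, Taxon 7}.
Only Taxon 2, Taxon 3, Taxon 4, and Taxon 7 show the derived state 'yes' for Trait 3, supporting them as a clade.
Most parsimonious ingroup topology: ((((Taxon 7,Taxon 4),Taxon 3),Taxon 2),Taxon 5).
Taxon 7 and Taxon 4 form a cherry on this tree, so they are sister taxa.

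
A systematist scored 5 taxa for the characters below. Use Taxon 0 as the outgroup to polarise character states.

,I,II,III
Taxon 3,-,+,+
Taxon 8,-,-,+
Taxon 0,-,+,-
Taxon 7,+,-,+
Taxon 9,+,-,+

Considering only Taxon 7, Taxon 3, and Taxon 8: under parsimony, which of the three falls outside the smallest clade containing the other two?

Character polarity is set by the outgroup: the derived state is whichever differs from the outgroup's state, so for II the derived state is '-', and for the remaining characters it is '+'.
Only Taxon 7 and Taxon 9 show the derived state '+' for I, supporting them as a clade.
II (derived state '-') is shared by Taxon 7, Taxon 8, and Taxon 9 — a synapomorphy uniting that clade.
III (derived state '+') is shared by all ingroup taxa — unites the whole ingroup.
Most parsimonious ingroup topology: (((Taxon 9,Taxon 7),Taxon 8),Taxon 3).
Taxon 7 and Taxon 8 share a more recent common ancestor with each other than either does with Taxon 3, so Taxon 3 is the least closely related of the three.

Taxon 3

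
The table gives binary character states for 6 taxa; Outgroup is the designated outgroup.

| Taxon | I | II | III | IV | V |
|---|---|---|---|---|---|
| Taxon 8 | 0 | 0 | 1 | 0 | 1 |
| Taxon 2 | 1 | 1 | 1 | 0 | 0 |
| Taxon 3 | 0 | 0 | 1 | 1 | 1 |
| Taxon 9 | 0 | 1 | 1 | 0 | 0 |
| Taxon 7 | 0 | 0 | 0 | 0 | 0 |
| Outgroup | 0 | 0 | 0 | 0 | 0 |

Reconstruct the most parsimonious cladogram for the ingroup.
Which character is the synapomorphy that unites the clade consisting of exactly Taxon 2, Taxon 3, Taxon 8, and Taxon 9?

III

The outgroup has state '0' for every character, so '1' is the derived state throughout.
I: derived state '1' in Taxon 2 only — an autapomorphy, so it tells us nothing about relationships among taxa.
II (derived state '1') is shared by Taxon 2 and Taxon 9 — a synapomorphy uniting that clade.
III: derived state '1' in Taxon 2, Taxon 3, Taxon 8, and Taxon 9 only — synapomorphy for {Taxon 2, Taxon 3, Taxon 8, Taxon 9}.
IV (derived state '1') is unique to Taxon 3 (autapomorphy; uninformative for grouping).
V: derived state '1' in Taxon 3 and Taxon 8 only — synapomorphy for {Taxon 3, Taxon 8}.
Most parsimonious ingroup topology: (((Taxon 9,Taxon 2),(Taxon 3,Taxon 8)),Taxon 7).
The clade {Taxon 2, Taxon 3, Taxon 8, Taxon 9} is supported by III: its derived state '1' occurs in exactly those taxa and in no other taxon (including the outgroup).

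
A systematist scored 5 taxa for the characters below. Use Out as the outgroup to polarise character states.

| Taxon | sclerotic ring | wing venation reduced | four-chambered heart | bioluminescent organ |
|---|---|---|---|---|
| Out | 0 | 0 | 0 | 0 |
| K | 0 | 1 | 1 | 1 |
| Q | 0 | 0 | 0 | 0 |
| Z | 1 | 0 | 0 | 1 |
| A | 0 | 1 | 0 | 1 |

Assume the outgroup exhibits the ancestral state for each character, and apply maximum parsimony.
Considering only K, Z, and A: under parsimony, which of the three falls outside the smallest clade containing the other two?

Z

The outgroup has state '0' for every character, so '1' is the derived state throughout.
sclerotic ring (derived state '1') is unique to Z (autapomorphy; uninformative for grouping).
wing venation reduced (derived state '1') is shared by A and K — a synapomorphy uniting that clade.
four-chambered heart: derived state '1' in K only — an autapomorphy, so it tells us nothing about relationships among taxa.
bioluminescent organ: derived state '1' in A, K, and Z only — synapomorphy for {A, K, Z}.
Most parsimonious ingroup topology: (((K,A),Z),Q).
K and A share a more recent common ancestor with each other than either does with Z, so Z is the least closely related of the three.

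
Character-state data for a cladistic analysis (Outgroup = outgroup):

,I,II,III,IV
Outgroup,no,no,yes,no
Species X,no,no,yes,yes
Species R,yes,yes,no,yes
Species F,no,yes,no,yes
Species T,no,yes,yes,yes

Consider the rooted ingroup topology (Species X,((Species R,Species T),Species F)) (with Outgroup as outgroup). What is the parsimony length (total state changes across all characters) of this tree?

5

Map each character onto (Species X,((Species R,Species T),Species F)) (rooted by Outgroup) and count the minimum state changes it requires (Fitch parsimony):
I: 1; II: 1; III: 2; IV: 1.
Total tree length = 5.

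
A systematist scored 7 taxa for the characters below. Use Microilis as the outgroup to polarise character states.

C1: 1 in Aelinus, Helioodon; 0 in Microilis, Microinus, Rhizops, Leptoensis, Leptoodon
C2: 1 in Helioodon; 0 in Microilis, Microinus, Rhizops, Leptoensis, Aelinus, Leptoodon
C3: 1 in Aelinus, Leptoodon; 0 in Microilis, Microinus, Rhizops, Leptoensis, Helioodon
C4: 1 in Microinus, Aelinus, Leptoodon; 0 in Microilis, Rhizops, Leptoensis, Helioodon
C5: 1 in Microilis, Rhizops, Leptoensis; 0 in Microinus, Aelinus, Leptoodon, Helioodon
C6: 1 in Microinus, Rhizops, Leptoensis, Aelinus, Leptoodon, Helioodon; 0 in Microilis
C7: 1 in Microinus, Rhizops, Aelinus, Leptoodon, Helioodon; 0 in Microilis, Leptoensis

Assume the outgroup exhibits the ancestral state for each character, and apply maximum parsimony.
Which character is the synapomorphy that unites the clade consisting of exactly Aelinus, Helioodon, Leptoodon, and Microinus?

C5

Character polarity is set by the outgroup: the derived state is whichever differs from the outgroup's state, so for C5 the derived state is '0', and for the remaining characters it is '1'.
C1 groups Aelinus and Helioodon, which is incompatible with the clades supported by the remaining characters; treating it as convergent (homoplasy) costs fewer steps than any alternative tree.
C2: derived state '1' in Helioodon only — an autapomorphy, so it tells us nothing about relationships among taxa.
C3 (derived state '1') is shared by Aelinus and Leptoodon — a synapomorphy uniting that clade.
C4 (derived state '1') is shared by Aelinus, Leptoodon, and Microinus — a synapomorphy uniting that clade.
C5: derived state '0' in Aelinus, Helioodon, Leptoodon, and Microinus only — synapomorphy for {Aelinus, Helioodon, Leptoodon, Microinus}.
All ingroup taxa share the derived state '1' for C6; it defines the ingroup but does not resolve relationships within it.
C7 (derived state '1') is shared by Aelinus, Helioodon, Leptoodon, Microinus, and Rhizops — a synapomorphy uniting that clade.
Most parsimonious ingroup topology: ((((Microinus,(Aelinus,Leptoodon)),Helioodon),Rhizops),Leptoensis).
The clade {Aelinus, Helioodon, Leptoodon, Microinus} is supported by C5: its derived state '0' occurs in exactly those taxa and in no other taxon (including the outgroup).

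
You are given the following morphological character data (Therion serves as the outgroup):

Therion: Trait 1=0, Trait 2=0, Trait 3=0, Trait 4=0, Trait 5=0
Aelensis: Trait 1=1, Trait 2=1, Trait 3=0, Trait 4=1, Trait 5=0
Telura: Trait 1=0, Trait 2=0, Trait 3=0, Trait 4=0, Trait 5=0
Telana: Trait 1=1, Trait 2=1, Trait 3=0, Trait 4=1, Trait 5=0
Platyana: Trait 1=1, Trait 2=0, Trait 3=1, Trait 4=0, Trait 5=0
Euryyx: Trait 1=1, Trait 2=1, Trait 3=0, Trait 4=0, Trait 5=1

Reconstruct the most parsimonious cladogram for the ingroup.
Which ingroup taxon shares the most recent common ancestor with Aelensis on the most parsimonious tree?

Telana

The outgroup has state '0' for every character, so '1' is the derived state throughout.
Trait 1 (derived state '1') is shared by Aelensis, Euryyx, Platyana, and Telana — a synapomorphy uniting that clade.
Trait 2: derived state '1' in Aelensis, Euryyx, and Telana only — synapomorphy for {Aelensis, Euryyx, Telana}.
Trait 3 (derived state '1') is unique to Platyana (autapomorphy; uninformative for grouping).
Trait 4 (derived state '1') is shared by Aelensis and Telana — a synapomorphy uniting that clade.
Trait 5 (derived state '1') is unique to Euryyx (autapomorphy; uninformative for grouping).
Most parsimonious ingroup topology: ((((Aelensis,Telana),Euryyx),Platyana),Telura).
Aelensis and Telana form a cherry on this tree, so they are sister taxa.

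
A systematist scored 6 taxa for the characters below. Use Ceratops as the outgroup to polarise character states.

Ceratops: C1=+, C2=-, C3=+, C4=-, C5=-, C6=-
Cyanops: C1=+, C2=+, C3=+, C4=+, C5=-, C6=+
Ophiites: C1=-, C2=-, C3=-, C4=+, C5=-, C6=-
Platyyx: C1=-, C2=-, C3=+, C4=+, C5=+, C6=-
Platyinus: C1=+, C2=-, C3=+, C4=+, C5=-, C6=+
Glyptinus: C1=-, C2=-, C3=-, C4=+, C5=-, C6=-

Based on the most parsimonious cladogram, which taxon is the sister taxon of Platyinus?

Cyanops

Character polarity is set by the outgroup: the derived state is whichever differs from the outgroup's state, so for C1, C3 the derived state is '-', and for the remaining characters it is '+'.
C1: derived state '-' in Glyptinus, Ophiites, and Platyyx only — synapomorphy for {Glyptinus, Ophiites, Platyyx}.
C2 (derived state '+') is unique to Cyanops (autapomorphy; uninformative for grouping).
Only Glyptinus and Ophiites show the derived state '-' for C3, supporting them as a clade.
C4 (derived state '+') is shared by all ingroup taxa — unites the whole ingroup.
C5 (derived state '+') is unique to Platyyx (autapomorphy; uninformative for grouping).
C6 (derived state '+') is shared by Cyanops and Platyinus — a synapomorphy uniting that clade.
Most parsimonious ingroup topology: ((Cyanops,Platyinus),((Ophiites,Glyptinus),Platyyx)).
Platyinus and Cyanops form a cherry on this tree, so they are sister taxa.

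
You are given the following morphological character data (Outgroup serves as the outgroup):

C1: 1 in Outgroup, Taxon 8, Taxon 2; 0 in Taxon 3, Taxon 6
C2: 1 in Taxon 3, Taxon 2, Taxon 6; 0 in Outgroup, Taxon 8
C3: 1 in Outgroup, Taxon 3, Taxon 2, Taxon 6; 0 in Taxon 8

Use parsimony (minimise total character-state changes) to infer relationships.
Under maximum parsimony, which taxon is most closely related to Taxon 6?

Character polarity is set by the outgroup: the derived state is whichever differs from the outgroup's state, so for C1, C3 the derived state is '0', and for the remaining characters it is '1'.
C1 (derived state '0') is shared by Taxon 3 and Taxon 6 — a synapomorphy uniting that clade.
C2: derived state '1' in Taxon 2, Taxon 3, and Taxon 6 only — synapomorphy for {Taxon 2, Taxon 3, Taxon 6}.
C3: derived state '0' in Taxon 8 only — an autapomorphy, so it tells us nothing about relationships among taxa.
Most parsimonious ingroup topology: (Taxon 8,((Taxon 3,Taxon 6),Taxon 2)).
Taxon 6 and Taxon 3 form a cherry on this tree, so they are sister taxa.

Taxon 3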